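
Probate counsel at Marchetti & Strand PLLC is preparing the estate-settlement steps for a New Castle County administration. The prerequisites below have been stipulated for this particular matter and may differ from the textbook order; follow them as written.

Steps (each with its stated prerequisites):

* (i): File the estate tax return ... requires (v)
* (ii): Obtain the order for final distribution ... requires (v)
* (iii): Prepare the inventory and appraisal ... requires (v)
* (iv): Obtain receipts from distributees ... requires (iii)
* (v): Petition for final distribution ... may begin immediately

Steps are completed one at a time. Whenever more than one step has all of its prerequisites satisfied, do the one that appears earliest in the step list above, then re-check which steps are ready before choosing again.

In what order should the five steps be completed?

(v), (i), (ii), (iii), (iv)

(v) is the only step with nothing outstanding, so it goes first.
Ready: (i), (ii) and (iii). (i) is listed earlier → (i).
Now (ii) and (iii) have their prerequisites met. (ii) is listed earlier, so (ii) next.
(iii) is the only step now ready → (iii).
(iv) is the only step now ready → (iv).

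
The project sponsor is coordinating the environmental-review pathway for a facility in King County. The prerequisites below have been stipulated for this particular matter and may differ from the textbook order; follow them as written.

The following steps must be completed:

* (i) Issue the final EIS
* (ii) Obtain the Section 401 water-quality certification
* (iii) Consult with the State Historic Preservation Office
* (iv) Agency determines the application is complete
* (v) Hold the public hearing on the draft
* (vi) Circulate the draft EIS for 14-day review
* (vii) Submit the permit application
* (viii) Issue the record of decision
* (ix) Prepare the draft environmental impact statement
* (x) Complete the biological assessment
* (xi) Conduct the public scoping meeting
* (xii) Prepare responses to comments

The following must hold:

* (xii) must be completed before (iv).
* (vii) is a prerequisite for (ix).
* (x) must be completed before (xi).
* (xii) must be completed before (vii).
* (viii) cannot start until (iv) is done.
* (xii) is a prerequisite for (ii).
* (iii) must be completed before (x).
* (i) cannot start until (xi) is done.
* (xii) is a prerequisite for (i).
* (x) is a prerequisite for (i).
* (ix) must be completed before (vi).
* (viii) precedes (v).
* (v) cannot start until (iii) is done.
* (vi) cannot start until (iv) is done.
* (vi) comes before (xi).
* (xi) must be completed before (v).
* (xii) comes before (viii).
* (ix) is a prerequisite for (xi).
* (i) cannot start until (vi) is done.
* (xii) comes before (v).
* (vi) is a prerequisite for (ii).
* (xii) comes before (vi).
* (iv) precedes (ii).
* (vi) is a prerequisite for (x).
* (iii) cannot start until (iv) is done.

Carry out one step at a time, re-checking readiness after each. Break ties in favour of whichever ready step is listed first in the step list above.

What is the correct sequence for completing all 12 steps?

Only (xii) has no prerequisites, so it is first.
Now (iv) and (vii) have their prerequisites met. (iv) is listed earlier, so (iv) next.
(iii) and (viii) now also ready, so the ready set is {(iii), (vii), (viii)}; (iii) is listed earlier → (iii).
(vii) and (viii) are both available; (vii) is listed earlier → (vii).
Ready: (viii) and (ix). (viii) is listed earlier → (viii).
(ix) needed (vii), now all done → (ix).
Next only (vi) has its prerequisites met → (vi).
Now (ii) and (x) have their prerequisites met. (ii) is listed earlier, so (ii) next.
(x) is the only step now ready → (x).
(xi) needed (vi), (ix) and (x), now all done → (xi).
(i) and (v) are both available; (i) is listed earlier → (i).
(v) needed (iii), (viii), (xi) and (xii), now all done → (v).

(xii) → (iv) → (iii) → (vii) → (viii) → (ix) → (vi) → (ii) → (x) → (xi) → (i) → (v)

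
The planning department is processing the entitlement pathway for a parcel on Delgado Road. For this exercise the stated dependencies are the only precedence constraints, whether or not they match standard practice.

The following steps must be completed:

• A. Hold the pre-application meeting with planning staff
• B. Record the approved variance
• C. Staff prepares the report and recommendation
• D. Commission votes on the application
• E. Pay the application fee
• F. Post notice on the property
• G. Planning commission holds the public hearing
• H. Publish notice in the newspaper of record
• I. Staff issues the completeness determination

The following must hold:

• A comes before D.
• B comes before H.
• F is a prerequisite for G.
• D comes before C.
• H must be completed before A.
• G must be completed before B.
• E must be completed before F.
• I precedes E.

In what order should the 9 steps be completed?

I E F G B H A D C

I has no prerequisites → I first.
E needed I, now all done → E.
F needed E, now all done → F.
That leaves G as the only ready step → G.
B needed G, now all done → B.
H needed B, now all done → H.
That leaves A as the only ready step → A.
D is the only step now ready → D.
That leaves C as the only ready step → C.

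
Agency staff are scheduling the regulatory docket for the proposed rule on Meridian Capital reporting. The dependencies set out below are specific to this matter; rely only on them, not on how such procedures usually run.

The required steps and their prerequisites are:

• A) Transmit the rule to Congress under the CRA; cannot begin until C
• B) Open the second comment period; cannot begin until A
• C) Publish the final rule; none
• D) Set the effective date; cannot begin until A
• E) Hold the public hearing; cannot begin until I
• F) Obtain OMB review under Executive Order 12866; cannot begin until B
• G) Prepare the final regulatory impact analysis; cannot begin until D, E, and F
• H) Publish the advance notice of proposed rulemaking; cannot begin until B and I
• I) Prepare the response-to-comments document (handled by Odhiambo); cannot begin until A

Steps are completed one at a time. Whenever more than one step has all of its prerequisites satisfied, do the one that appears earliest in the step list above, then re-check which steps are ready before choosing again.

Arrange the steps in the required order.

C has no prerequisites → C first.
Next only A has its prerequisites met → A.
Ready: B, D and I. B is listed earlier → B.
F now also ready, so the ready set is {D, F, I}; D is listed earlier → D.
F and I are both available; F is listed earlier → F.
Next only I has its prerequisites met → I.
Now E and H have their prerequisites met. E is listed earlier, so E next.
Now G and H have their prerequisites met. G is listed earlier, so G next.
H is the only step now ready → H.

C, A, B, D, F, I, E, G, H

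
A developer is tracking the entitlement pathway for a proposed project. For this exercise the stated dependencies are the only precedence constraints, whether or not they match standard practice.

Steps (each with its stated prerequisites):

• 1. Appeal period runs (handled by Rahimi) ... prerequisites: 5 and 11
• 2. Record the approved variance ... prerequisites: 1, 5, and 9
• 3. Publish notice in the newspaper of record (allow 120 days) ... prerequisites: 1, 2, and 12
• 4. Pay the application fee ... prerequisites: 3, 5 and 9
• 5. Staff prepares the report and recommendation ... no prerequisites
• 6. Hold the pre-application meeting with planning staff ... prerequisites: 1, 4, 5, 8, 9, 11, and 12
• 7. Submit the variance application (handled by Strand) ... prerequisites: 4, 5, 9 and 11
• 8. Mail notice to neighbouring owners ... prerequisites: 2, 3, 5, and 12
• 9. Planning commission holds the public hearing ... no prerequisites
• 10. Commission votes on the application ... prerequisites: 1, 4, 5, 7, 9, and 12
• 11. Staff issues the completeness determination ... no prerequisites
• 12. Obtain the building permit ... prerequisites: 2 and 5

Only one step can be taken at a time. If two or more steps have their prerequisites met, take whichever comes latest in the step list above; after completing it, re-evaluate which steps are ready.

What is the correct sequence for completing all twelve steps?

11 9 5 1 2 12 3 8 4 7 10 6

Nothing is required for 11, 9 and 5. 11 is listed later → 11 first.
Now 9 and 5 have their prerequisites met. 9 is listed later, so 9 next.
5 is the only step now ready → 5.
1 is the only step now ready → 1.
2 needed 9, 5 and 1, now all done → 2.
Next only 12 has its prerequisites met → 12.
3 needed 12, 2 and 1, now all done → 3.
Now 8 and 4 have their prerequisites met. 8 is listed later, so 8 next.
Next only 4 has its prerequisites met → 4.
7 and 6 are both available; 7 is listed later → 7.
Ready: 10 and 6. 10 is listed later → 10.
6 needed 12, 11, 9, 8, 5, 4 and 1, now all done → 6.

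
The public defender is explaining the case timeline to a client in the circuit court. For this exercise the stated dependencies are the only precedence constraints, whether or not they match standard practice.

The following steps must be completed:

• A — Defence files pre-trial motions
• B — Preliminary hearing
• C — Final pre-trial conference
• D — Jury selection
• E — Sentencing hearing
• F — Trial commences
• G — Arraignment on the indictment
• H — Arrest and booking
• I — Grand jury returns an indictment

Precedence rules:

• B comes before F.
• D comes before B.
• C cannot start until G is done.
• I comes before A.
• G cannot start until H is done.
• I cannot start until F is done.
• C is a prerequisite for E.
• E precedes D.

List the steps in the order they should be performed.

H has no prerequisites → H first.
G needed H, now all done → G.
Next only C has its prerequisites met → C.
E needed C, now all done → E.
Next only D has its prerequisites met → D.
B needed D, now all done → B.
Next only F has its prerequisites met → F.
That leaves I as the only ready step → I.
That leaves A as the only ready step → A.

H, G, C, E, D, B, F, I, A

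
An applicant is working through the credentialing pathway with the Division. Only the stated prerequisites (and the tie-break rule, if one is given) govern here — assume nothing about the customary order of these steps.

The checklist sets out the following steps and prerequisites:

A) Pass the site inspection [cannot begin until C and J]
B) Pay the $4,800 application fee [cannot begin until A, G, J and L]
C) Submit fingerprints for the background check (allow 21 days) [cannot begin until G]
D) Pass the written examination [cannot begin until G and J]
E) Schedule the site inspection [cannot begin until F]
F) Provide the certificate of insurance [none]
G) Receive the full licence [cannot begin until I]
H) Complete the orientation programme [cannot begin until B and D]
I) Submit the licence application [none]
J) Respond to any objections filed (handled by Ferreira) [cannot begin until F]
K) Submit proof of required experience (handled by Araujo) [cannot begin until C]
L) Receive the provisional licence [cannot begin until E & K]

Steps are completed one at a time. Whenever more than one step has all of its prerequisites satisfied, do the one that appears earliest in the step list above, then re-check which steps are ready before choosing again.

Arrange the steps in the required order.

F E I G C J A D K L B H

Nothing is required for F and I. F is listed earlier → F first.
Now E, I and J have their prerequisites met. E is listed earlier, so E next.
Now I and J have their prerequisites met. I is listed earlier, so I next.
Ready: G and J. G is listed earlier → G.
Ready: C and J. C is listed earlier → C.
Now J and K have their prerequisites met. J is listed earlier, so J next.
Ready: A, D and K. A is listed earlier → A.
Ready: D and K. D is listed earlier → D.
K needed C, now all done → K.
L is the only step now ready → L.
B needed A, G, J and L, now all done → B.
H needed B and D, now all done → H.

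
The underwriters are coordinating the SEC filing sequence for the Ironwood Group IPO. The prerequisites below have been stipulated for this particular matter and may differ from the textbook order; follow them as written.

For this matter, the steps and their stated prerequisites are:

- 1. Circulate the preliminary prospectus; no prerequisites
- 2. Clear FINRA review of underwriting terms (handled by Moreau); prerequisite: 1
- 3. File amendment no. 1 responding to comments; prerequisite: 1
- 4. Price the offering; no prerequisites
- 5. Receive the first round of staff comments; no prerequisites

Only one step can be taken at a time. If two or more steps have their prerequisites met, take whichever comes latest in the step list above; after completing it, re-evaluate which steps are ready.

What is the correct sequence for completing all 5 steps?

Nothing is required for 5, 4 and 1. 5 is listed later → 5 first.
Now 4 and 1 have their prerequisites met. 4 is listed later, so 4 next.
That leaves 1 as the only ready step → 1.
Ready: 3 and 2. 3 is listed later → 3.
2 is the only step now ready → 2.

5 4 1 3 2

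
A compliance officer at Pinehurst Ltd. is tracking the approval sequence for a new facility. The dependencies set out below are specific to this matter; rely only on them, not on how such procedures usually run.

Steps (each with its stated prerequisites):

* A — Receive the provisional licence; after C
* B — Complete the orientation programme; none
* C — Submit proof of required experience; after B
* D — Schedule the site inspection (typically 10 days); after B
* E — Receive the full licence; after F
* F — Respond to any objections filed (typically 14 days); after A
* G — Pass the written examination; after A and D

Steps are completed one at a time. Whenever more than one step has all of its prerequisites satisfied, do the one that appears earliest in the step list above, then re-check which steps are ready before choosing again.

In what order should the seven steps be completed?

Only B has no prerequisites, so it is first.
Now C and D have their prerequisites met. C is listed earlier, so C next.
Ready: A and D. A is listed earlier → A.
D and F are both available; D is listed earlier → D.
Ready: F and G. F is listed earlier → F.
E and G are both available; E is listed earlier → E.
G is the only step now ready → G.

B C A D F E G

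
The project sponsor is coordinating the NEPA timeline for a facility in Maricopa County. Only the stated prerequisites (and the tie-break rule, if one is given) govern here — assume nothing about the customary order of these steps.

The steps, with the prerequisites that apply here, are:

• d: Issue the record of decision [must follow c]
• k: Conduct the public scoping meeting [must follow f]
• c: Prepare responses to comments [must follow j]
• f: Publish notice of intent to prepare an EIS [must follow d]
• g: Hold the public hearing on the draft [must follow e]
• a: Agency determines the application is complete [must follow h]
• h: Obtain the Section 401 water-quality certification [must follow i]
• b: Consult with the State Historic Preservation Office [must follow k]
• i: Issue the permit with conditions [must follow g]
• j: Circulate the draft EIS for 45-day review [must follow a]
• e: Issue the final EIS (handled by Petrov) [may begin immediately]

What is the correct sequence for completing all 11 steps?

e, g, i, h, a, j, c, d, f, k, b

e has no prerequisites → e first.
g needed e, now all done → g.
i needed g, now all done → i.
h needed i, now all done → h.
a is the only step now ready → a.
j needed a, now all done → j.
c is the only step now ready → c.
d needed c, now all done → d.
Next only f has its prerequisites met → f.
k needed f, now all done → k.
Next only b has its prerequisites met → b.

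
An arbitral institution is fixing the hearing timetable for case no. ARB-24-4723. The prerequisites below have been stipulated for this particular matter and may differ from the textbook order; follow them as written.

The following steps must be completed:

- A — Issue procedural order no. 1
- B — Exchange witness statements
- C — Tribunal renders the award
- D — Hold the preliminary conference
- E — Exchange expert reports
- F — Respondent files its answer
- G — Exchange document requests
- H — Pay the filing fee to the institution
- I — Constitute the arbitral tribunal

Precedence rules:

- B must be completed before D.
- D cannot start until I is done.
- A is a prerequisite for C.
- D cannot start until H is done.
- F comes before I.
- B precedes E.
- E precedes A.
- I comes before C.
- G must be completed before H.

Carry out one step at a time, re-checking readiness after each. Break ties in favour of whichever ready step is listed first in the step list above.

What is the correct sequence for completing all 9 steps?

Nothing is required for B, F and G. B is listed earlier → B first.
E now also ready, so the ready set is {E, F, G}; E is listed earlier → E.
Now A, F and G have their prerequisites met. A is listed earlier, so A next.
Now F and G have their prerequisites met. F is listed earlier, so F next.
Now G and I have their prerequisites met. G is listed earlier, so G next.
H now also ready, so the ready set is {H, I}; H is listed earlier → H.
Next only I has its prerequisites met → I.
Now C and D have their prerequisites met. C is listed earlier, so C next.
D needed B, H and I, now all done → D.

B → E → A → F → G → H → I → C → D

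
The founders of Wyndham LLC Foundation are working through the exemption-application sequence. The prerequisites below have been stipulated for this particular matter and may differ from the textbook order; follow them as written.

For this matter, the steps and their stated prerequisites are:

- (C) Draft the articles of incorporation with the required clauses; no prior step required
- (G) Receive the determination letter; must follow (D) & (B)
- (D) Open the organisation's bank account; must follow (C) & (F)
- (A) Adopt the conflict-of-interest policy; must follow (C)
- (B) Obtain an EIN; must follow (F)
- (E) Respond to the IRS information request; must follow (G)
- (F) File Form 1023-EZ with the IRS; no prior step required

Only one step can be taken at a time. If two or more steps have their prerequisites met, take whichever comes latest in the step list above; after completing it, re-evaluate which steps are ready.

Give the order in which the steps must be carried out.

(F), (B), (C), (A), (D), (G), (E)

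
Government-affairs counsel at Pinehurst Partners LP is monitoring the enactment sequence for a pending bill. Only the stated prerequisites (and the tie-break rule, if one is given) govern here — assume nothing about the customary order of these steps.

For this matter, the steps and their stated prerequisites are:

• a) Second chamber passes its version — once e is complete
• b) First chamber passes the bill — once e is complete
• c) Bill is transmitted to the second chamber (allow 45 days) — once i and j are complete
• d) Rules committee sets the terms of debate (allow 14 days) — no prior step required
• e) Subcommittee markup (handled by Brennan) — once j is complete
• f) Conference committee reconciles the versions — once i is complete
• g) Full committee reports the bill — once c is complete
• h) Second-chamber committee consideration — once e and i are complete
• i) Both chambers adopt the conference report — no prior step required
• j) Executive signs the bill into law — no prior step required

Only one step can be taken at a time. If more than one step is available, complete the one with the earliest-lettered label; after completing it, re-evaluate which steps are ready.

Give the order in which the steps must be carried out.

d, i and j have no prerequisites; d has the earlier label, so d is first.
Now i and j have their prerequisites met. i has the earlier label, so i next.
Now f and j have their prerequisites met. f has the earlier label, so f next.
j is the only step now ready → j.
Now c and e have their prerequisites met. c has the earlier label, so c next.
g now also ready, so the ready set is {e, g}; e has the earlier label → e.
a, b and h now also ready, so the ready set is {a, b, g, h}; a has the earlier label → a.
b, g and h are all available; b has the earlier label → b.
g and h are both available; g has the earlier label → g.
That leaves h as the only ready step → h.

d → i → f → j → c → e → a → b → g → h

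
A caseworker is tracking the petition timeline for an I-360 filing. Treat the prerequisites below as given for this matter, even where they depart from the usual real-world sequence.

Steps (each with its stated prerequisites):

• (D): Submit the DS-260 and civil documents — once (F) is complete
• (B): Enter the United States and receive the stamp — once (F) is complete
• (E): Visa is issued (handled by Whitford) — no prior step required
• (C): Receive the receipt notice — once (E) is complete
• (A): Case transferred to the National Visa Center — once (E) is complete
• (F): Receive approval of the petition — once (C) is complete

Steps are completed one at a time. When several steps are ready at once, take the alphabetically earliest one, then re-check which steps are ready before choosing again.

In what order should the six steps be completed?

(E), (A), (C), (F), (B), (D)

(E) is the only step with nothing outstanding, so it goes first.
Now (A) and (C) have their prerequisites met. (A) has the earlier label, so (A) next.
(C) needed (E), now all done → (C).
(F) is the only step now ready → (F).
(B) and (D) are both available; (B) has the earlier label → (B).
That leaves (D) as the only ready step → (D).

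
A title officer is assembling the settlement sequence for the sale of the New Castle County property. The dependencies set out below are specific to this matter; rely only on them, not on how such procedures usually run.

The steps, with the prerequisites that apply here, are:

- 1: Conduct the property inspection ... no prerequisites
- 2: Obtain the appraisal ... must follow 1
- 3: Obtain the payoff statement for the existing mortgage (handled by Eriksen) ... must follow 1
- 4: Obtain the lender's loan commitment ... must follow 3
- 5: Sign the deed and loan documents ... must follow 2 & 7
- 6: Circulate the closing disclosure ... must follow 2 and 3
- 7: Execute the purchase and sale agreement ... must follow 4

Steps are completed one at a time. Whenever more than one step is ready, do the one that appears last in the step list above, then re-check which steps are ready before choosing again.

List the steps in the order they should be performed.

1, 3, 4, 7, 2, 6, 5

1 is the only step with nothing outstanding, so it goes first.
3 and 2 are both available; 3 is listed later → 3.
4 now also ready, so the ready set is {4, 2}; 4 is listed later → 4.
Ready: 7 and 2. 7 is listed later → 7.
2 needed 1, now all done → 2.
6 and 5 are both available; 6 is listed later → 6.
5 is the only step now ready → 5.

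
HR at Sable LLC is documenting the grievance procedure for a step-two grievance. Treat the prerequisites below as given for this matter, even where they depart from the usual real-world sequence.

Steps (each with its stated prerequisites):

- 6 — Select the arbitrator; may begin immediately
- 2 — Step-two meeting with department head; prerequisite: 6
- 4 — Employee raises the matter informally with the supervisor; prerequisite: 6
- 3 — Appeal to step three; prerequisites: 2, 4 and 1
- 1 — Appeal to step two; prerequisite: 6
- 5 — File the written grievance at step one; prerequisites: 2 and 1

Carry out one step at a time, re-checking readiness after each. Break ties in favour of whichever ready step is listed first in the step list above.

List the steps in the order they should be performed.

6 has no prerequisites → 6 first.
Ready: 2, 4 and 1. 2 is listed earlier → 2.
4 and 1 are both available; 4 is listed earlier → 4.
1 needed 6, now all done → 1.
Ready: 3 and 5. 3 is listed earlier → 3.
5 needed 2 and 1, now all done → 5.

6 2 4 1 3 5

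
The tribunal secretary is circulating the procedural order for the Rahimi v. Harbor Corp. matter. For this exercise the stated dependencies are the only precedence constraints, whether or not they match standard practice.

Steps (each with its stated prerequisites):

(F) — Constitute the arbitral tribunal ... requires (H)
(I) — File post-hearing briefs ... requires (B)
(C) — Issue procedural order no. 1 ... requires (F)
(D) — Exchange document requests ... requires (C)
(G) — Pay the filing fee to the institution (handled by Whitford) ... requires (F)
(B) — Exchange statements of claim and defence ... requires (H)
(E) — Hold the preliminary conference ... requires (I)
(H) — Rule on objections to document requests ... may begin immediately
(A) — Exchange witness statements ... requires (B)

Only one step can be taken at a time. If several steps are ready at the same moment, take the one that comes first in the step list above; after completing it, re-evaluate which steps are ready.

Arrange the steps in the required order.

(H), (F), (C), (D), (G), (B), (I), (E), (A)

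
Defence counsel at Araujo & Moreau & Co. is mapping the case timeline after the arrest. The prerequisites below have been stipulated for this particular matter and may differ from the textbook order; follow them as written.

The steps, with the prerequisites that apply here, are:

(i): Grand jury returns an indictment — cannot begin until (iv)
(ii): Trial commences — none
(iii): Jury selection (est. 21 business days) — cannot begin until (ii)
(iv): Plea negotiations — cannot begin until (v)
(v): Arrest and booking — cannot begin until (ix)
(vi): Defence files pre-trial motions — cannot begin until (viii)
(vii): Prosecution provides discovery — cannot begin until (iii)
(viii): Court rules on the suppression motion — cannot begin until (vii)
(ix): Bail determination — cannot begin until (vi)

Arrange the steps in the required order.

(ii) → (iii) → (vii) → (viii) → (vi) → (ix) → (v) → (iv) → (i)

Only (ii) has no prerequisites, so it is first.
(iii) is the only step now ready → (iii).
(vii) needed (iii), now all done → (vii).
That leaves (viii) as the only ready step → (viii).
(vi) needed (viii), now all done → (vi).
(ix) needed (vi), now all done → (ix).
(v) needed (ix), now all done → (v).
(iv) needed (v), now all done → (iv).
(i) is the only step now ready → (i).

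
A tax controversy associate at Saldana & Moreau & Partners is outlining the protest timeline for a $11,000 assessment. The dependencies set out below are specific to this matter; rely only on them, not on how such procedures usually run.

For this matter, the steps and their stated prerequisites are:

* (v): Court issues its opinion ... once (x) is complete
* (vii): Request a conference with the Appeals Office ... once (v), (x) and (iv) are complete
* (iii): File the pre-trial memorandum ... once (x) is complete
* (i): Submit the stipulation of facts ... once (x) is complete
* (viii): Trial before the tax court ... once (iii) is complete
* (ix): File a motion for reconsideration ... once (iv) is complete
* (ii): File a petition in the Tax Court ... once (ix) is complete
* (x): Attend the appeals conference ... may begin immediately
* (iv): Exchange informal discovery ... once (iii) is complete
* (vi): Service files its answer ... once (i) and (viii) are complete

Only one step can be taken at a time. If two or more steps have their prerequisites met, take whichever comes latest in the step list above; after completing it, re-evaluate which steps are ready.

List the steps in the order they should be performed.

(x) is the only step with nothing outstanding, so it goes first.
(i), (iii) and (v) are all available; (i) is listed later → (i).
(iii) and (v) are both available; (iii) is listed later → (iii).
(iv) and (viii) now also ready, so the ready set is {(iv), (viii), (v)}; (iv) is listed later → (iv).
(ix) now also ready, so the ready set is {(ix), (viii), (v)}; (ix) is listed later → (ix).
Ready: (ii), (viii) and (v). (ii) is listed later → (ii).
Ready: (viii) and (v). (viii) is listed later → (viii).
Now (vi) and (v) have their prerequisites met. (vi) is listed later, so (vi) next.
(v) needed (x), now all done → (v).
(vii) is the only step now ready → (vii).

(x) (i) (iii) (iv) (ix) (ii) (viii) (vi) (v) (vii)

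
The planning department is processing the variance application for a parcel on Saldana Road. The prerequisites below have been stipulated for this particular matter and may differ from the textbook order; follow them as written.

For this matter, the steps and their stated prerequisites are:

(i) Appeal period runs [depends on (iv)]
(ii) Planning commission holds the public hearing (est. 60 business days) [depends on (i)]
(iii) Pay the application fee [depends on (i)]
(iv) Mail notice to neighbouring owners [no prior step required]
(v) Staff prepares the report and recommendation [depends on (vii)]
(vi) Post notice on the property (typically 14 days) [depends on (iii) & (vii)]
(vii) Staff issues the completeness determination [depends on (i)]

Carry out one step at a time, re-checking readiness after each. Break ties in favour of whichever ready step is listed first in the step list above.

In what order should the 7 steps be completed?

(iv) → (i) → (ii) → (iii) → (vii) → (v) → (vi)

(iv) has no prerequisites → (iv) first.
(i) is the only step now ready → (i).
(ii), (iii) and (vii) are all available; (ii) is listed earlier → (ii).
(iii) and (vii) are both available; (iii) is listed earlier → (iii).
That leaves (vii) as the only ready step → (vii).
(v) and (vi) are both available; (v) is listed earlier → (v).
(vi) is the only step now ready → (vi).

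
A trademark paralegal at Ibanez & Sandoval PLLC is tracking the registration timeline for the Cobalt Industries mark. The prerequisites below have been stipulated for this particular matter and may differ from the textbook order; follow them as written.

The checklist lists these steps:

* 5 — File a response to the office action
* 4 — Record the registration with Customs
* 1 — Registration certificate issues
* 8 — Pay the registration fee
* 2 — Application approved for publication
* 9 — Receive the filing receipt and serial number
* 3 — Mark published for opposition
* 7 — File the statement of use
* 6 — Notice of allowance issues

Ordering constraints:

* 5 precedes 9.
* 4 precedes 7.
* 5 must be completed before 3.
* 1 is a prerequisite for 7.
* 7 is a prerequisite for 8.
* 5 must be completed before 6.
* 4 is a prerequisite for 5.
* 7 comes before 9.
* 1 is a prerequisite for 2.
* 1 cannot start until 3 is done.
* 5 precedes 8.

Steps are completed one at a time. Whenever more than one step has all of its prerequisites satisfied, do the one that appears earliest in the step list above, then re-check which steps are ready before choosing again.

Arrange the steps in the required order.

4, 5, 3, 1, 2, 7, 8, 9, 6

Only 4 has no prerequisites, so it is first.
5 needed 4, now all done → 5.
Ready: 3 and 6. 3 is listed earlier → 3.
1 and 6 are both available; 1 is listed earlier → 1.
2 and 7 now also ready, so the ready set is {2, 7, 6}; 2 is listed earlier → 2.
Now 7 and 6 have their prerequisites met. 7 is listed earlier, so 7 next.
8, 9 and 6 are all available; 8 is listed earlier → 8.
Now 9 and 6 have their prerequisites met. 9 is listed earlier, so 9 next.
6 needed 5, now all done → 6.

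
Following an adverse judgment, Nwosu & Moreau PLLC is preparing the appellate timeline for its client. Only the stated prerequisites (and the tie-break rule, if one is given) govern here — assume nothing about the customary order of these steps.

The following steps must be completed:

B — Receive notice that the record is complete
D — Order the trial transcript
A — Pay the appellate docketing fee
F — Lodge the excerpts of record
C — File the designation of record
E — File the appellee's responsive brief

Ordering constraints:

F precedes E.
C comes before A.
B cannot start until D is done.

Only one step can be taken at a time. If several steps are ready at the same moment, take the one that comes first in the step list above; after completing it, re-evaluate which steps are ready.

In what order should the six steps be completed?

D, F and C have no prerequisites; D is listed earlier, so D is first.
Now B, F and C have their prerequisites met. B is listed earlier, so B next.
Now F and C have their prerequisites met. F is listed earlier, so F next.
Ready: C and E. C is listed earlier → C.
Ready: A and E. A is listed earlier → A.
E is the only step now ready → E.

D → B → F → C → A → E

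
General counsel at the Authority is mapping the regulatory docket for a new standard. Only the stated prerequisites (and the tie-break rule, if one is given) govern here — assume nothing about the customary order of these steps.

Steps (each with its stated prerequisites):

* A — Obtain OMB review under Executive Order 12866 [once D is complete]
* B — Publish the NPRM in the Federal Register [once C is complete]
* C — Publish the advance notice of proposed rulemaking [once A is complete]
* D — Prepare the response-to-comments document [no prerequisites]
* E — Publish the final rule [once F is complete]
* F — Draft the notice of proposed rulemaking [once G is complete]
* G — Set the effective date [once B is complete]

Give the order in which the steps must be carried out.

Only D has no prerequisites, so it is first.
A needed D, now all done → A.
C needed A, now all done → C.
B is the only step now ready → B.
Next only G has its prerequisites met → G.
F needed G, now all done → F.
E needed F, now all done → E.

D, A, C, B, G, F, E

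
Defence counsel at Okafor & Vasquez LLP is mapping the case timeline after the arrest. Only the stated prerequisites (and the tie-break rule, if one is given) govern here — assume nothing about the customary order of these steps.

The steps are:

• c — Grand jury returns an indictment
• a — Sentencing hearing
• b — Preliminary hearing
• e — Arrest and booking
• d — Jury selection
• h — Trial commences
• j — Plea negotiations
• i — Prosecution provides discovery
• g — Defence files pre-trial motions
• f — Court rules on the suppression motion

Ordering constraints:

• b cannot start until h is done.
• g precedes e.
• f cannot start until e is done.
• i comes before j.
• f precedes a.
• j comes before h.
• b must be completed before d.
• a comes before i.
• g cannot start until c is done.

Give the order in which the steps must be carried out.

c is the only step with nothing outstanding, so it goes first.
g needed c, now all done → g.
e needed g, now all done → e.
f needed e, now all done → f.
a needed f, now all done → a.
i is the only step now ready → i.
j needed i, now all done → j.
h needed j, now all done → h.
b is the only step now ready → b.
d needed b, now all done → d.

c, g, e, f, a, i, j, h, b, d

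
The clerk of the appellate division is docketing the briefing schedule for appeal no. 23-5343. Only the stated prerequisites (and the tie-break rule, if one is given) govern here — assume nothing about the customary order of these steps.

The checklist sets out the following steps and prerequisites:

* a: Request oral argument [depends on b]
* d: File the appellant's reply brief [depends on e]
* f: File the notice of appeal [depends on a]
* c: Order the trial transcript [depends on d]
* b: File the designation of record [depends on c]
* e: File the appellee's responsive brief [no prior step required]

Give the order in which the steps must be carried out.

e, d, c, b, a, f

Only e has no prerequisites, so it is first.
d needed e, now all done → d.
That leaves c as the only ready step → c.
b is the only step now ready → b.
That leaves a as the only ready step → a.
Next only f has its prerequisites met → f.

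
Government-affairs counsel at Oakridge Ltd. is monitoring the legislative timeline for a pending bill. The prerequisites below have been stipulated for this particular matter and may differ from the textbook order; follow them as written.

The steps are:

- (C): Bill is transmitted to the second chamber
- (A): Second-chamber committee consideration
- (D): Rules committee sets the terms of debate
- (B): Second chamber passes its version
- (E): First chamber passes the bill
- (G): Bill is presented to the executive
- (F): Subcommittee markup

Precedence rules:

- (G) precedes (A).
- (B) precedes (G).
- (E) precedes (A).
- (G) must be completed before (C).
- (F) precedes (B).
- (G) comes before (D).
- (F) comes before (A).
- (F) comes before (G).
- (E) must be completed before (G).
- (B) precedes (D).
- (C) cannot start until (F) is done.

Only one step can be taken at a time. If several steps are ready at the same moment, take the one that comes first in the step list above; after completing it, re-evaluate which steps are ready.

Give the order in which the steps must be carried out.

(E) and (F) have no prerequisites; (E) is listed earlier, so (E) is first.
(F) is the only step now ready → (F).
That leaves (B) as the only ready step → (B).
That leaves (G) as the only ready step → (G).
Now (C), (A) and (D) have their prerequisites met. (C) is listed earlier, so (C) next.
(A) and (D) are both available; (A) is listed earlier → (A).
(D) needed (B) and (G), now all done → (D).

(E) (F) (B) (G) (C) (A) (D)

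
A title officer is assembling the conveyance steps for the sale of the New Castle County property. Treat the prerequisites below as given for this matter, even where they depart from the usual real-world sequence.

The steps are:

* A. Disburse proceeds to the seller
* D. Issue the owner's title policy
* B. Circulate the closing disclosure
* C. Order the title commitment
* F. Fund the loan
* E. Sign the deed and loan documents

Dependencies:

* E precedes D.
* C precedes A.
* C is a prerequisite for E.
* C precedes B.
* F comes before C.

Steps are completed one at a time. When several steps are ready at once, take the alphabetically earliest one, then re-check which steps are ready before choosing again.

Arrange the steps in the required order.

F is the only step with nothing outstanding, so it goes first.
C needed F, now all done → C.
Ready: A, B and E. A has the earlier label → A.
B and E are both available; B has the earlier label → B.
E needed C, now all done → E.
D needed E, now all done → D.

F → C → A → B → E → D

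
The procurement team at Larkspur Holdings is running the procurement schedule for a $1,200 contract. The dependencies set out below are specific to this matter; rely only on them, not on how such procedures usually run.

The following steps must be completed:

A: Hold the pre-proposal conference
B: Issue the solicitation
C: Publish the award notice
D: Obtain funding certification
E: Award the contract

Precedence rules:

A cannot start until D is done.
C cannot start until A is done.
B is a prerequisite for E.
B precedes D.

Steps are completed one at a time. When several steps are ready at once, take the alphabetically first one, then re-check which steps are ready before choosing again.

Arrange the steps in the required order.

B → D → A → C → E

B is the only step with nothing outstanding, so it goes first.
D and E are both available; D has the earlier label → D.
Ready: A and E. A has the earlier label → A.
C and E are both available; C has the earlier label → C.
E needed B, now all done → E.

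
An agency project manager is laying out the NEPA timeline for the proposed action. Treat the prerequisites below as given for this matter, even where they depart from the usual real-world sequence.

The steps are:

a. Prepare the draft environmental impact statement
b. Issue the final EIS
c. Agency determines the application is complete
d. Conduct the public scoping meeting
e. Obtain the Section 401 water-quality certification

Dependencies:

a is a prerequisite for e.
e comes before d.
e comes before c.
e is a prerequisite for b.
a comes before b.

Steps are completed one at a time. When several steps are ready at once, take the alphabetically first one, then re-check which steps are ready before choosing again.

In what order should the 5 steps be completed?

a, e, b, c, d

a is the only step with nothing outstanding, so it goes first.
e needed a, now all done → e.
Now b, c and d have their prerequisites met. b has the earlier label, so b next.
Ready: c and d. c has the earlier label → c.
d needed e, now all done → d.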